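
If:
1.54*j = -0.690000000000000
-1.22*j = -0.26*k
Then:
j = -0.45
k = -2.10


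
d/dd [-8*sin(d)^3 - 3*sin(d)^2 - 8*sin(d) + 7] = 2*(-3*sin(d) + 6*cos(2*d) - 10)*cos(d)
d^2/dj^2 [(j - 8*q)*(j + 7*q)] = 2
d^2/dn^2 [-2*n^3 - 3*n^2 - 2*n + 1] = -12*n - 6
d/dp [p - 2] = 1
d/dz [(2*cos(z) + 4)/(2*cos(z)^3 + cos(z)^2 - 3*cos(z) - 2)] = 2*(-13*sin(z)^2 + 7*cos(z) + cos(3*z) + 9)*sin(z)/((2*sin(z)^2 + cos(z))^2*(cos(z) + 1)^2)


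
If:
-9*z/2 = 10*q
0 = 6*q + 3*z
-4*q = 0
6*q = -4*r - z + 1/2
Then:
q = 0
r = 1/8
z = 0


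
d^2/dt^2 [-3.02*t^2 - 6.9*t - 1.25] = -6.04000000000000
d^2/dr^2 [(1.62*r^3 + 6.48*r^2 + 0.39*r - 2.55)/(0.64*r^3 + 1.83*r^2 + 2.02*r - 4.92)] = (1.513728*r^6 - 11.607552*r^5 + 1.15545599999996*r^4 + 233.962158*r^3 + 197.177094*r^2 + 151.620012*r + 254.738496)/(0.262144*r^9 + 2.248704*r^8 + 8.912064*r^7 + 14.277735*r^6 - 6.445122*r^5 - 65.191824*r^4 - 54.404936*r^3 + 72.666432*r^2 + 146.690784*r - 119.095488)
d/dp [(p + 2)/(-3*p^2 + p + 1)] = (-3*p^2 + p + (p + 2)*(6*p - 1) + 1)/(-3*p^2 + p + 1)^2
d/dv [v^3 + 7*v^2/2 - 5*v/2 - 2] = 3*v^2 + 7*v - 5/2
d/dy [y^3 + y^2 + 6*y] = 3*y^2 + 2*y + 6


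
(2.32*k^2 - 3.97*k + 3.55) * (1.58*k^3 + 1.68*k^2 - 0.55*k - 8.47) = 3.6656*k^5 - 2.375*k^4 - 2.3366*k^3 - 11.5029*k^2 + 31.6734*k - 30.0685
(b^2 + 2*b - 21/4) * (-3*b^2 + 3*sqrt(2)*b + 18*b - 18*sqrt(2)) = -3*b^4 + 3*sqrt(2)*b^3 + 12*b^3 - 12*sqrt(2)*b^2 + 207*b^2/4 - 189*b/2 - 207*sqrt(2)*b/4 + 189*sqrt(2)/2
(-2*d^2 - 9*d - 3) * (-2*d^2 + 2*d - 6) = 4*d^4 + 14*d^3 + 48*d + 18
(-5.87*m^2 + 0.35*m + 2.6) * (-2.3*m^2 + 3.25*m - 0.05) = 13.501*m^4 - 19.8825*m^3 - 4.549*m^2 + 8.4325*m - 0.13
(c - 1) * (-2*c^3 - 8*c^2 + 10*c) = -2*c^4 - 6*c^3 + 18*c^2 - 10*c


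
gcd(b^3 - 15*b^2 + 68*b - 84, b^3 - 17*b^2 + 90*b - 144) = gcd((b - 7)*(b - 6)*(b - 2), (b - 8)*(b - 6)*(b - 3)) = b - 6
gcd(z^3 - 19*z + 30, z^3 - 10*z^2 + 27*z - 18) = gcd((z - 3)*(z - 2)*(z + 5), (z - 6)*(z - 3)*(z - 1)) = z - 3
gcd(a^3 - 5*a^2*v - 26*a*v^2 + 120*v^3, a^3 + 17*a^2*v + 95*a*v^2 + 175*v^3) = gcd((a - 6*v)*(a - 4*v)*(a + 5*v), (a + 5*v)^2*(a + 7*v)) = a + 5*v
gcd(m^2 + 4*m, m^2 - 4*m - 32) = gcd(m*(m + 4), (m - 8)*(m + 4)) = m + 4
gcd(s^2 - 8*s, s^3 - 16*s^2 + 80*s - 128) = s - 8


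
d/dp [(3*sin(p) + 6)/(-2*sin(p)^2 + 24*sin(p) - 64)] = 3*(sin(p)^2 + 4*sin(p) - 56)*cos(p)/(2*(sin(p)^2 - 12*sin(p) + 32)^2)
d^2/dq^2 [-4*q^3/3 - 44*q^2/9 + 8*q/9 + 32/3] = -8*q - 88/9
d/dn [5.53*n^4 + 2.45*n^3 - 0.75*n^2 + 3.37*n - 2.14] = 22.12*n^3 + 7.35*n^2 - 1.5*n + 3.37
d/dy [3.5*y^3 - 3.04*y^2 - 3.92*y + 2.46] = 10.5*y^2 - 6.08*y - 3.92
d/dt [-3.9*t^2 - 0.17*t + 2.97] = -7.8*t - 0.17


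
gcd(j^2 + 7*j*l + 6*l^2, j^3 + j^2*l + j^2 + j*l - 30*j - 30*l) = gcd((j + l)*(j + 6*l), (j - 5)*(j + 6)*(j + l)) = j + l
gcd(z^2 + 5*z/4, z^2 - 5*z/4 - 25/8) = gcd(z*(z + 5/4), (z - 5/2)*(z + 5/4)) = z + 5/4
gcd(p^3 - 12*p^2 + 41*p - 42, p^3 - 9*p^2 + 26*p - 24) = p^2 - 5*p + 6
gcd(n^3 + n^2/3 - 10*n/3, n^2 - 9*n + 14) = 1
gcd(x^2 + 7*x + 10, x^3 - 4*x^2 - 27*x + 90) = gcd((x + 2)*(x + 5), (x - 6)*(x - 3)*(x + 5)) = x + 5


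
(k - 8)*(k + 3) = k^2 - 5*k - 24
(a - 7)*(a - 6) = a^2 - 13*a + 42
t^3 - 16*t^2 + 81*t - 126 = (t - 7)*(t - 6)*(t - 3)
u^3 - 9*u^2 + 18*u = u*(u - 6)*(u - 3)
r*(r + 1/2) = r^2 + r/2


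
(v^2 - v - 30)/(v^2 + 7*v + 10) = (v - 6)/(v + 2)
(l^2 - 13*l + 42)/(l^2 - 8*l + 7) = (l - 6)/(l - 1)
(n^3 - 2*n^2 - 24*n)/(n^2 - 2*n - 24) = n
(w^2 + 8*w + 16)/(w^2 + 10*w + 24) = (w + 4)/(w + 6)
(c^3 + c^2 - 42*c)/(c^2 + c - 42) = c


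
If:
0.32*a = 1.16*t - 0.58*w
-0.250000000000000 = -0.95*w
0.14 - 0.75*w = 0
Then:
No Solution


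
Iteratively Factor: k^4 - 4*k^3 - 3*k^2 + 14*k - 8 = (k - 1)*(k^3 - 3*k^2 - 6*k + 8) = (k - 1)*(k + 2)*(k^2 - 5*k + 4) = (k - 1)^2*(k + 2)*(k - 4)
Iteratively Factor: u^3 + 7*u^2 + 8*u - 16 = (u + 4)*(u^2 + 3*u - 4) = (u - 1)*(u + 4)*(u + 4)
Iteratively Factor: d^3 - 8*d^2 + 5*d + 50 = (d - 5)*(d^2 - 3*d - 10) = (d - 5)*(d + 2)*(d - 5)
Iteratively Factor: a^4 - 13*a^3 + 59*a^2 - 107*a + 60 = (a - 4)*(a^3 - 9*a^2 + 23*a - 15) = (a - 4)*(a - 3)*(a^2 - 6*a + 5) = (a - 5)*(a - 4)*(a - 3)*(a - 1)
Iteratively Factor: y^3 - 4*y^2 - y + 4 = (y - 1)*(y^2 - 3*y - 4) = (y - 1)*(y + 1)*(y - 4)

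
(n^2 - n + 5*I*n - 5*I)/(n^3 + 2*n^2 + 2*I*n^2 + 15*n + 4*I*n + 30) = (n - 1)/(n^2 + n*(2 - 3*I) - 6*I)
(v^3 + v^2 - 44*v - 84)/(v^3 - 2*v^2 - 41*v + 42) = (v + 2)/(v - 1)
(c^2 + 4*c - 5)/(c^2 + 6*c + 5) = (c - 1)/(c + 1)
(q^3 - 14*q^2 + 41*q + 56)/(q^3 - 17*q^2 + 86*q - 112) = (q + 1)/(q - 2)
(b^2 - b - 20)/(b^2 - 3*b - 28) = (b - 5)/(b - 7)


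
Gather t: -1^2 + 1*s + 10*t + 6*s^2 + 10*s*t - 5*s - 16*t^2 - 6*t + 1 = 6*s^2 - 4*s - 16*t^2 + t*(10*s + 4)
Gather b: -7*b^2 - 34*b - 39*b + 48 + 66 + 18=-7*b^2 - 73*b + 132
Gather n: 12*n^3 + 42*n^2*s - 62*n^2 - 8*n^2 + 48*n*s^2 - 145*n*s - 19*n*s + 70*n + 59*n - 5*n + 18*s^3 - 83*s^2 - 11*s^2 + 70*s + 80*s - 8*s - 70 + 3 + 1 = 12*n^3 + n^2*(42*s - 70) + n*(48*s^2 - 164*s + 124) + 18*s^3 - 94*s^2 + 142*s - 66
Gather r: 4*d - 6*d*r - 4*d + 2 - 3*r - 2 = r*(-6*d - 3)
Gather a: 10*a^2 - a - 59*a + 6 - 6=10*a^2 - 60*a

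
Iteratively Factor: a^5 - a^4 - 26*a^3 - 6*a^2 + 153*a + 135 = (a + 1)*(a^4 - 2*a^3 - 24*a^2 + 18*a + 135) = (a + 1)*(a + 3)*(a^3 - 5*a^2 - 9*a + 45) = (a - 3)*(a + 1)*(a + 3)*(a^2 - 2*a - 15) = (a - 3)*(a + 1)*(a + 3)^2*(a - 5)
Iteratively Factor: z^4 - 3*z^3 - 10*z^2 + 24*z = (z)*(z^3 - 3*z^2 - 10*z + 24) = z*(z - 4)*(z^2 + z - 6) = z*(z - 4)*(z + 3)*(z - 2)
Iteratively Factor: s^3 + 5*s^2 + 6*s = (s + 2)*(s^2 + 3*s) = s*(s + 2)*(s + 3)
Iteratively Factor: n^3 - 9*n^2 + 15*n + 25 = (n - 5)*(n^2 - 4*n - 5) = (n - 5)*(n + 1)*(n - 5)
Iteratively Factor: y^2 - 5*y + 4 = (y - 4)*(y - 1)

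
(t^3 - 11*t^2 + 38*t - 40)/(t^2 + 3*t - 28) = (t^2 - 7*t + 10)/(t + 7)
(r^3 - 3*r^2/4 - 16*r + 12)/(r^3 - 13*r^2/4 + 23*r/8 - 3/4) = 2*(r^2 - 16)/(2*r^2 - 5*r + 2)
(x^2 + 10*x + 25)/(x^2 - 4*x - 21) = (x^2 + 10*x + 25)/(x^2 - 4*x - 21)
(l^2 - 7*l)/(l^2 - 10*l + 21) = l/(l - 3)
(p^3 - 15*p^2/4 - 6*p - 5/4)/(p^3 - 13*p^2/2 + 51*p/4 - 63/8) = 2*(4*p^3 - 15*p^2 - 24*p - 5)/(8*p^3 - 52*p^2 + 102*p - 63)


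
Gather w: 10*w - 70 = 10*w - 70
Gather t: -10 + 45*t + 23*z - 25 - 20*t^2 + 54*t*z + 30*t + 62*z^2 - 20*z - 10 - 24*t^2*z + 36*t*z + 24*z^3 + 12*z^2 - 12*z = t^2*(-24*z - 20) + t*(90*z + 75) + 24*z^3 + 74*z^2 - 9*z - 45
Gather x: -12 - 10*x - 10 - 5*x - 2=-15*x - 24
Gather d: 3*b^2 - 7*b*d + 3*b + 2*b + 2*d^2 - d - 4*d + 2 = 3*b^2 + 5*b + 2*d^2 + d*(-7*b - 5) + 2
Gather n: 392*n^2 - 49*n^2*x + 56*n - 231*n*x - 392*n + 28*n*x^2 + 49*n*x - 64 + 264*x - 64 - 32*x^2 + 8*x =n^2*(392 - 49*x) + n*(28*x^2 - 182*x - 336) - 32*x^2 + 272*x - 128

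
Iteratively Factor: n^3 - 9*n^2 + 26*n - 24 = (n - 3)*(n^2 - 6*n + 8) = (n - 4)*(n - 3)*(n - 2)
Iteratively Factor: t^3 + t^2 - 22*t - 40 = (t + 2)*(t^2 - t - 20) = (t - 5)*(t + 2)*(t + 4)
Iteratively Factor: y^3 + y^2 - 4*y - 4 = (y + 1)*(y^2 - 4) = (y - 2)*(y + 1)*(y + 2)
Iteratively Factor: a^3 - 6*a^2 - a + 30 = (a - 5)*(a^2 - a - 6) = (a - 5)*(a + 2)*(a - 3)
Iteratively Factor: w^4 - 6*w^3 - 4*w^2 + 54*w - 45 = (w + 3)*(w^3 - 9*w^2 + 23*w - 15) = (w - 3)*(w + 3)*(w^2 - 6*w + 5) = (w - 5)*(w - 3)*(w + 3)*(w - 1)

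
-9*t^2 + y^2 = (-3*t + y)*(3*t + y)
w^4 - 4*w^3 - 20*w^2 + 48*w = w*(w - 6)*(w - 2)*(w + 4)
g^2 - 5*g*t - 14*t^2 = (g - 7*t)*(g + 2*t)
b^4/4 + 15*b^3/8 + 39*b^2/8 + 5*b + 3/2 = (b/2 + 1)^2*(b + 1/2)*(b + 3)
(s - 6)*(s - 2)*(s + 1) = s^3 - 7*s^2 + 4*s + 12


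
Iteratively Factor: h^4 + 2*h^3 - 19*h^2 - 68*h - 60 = (h - 5)*(h^3 + 7*h^2 + 16*h + 12) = (h - 5)*(h + 2)*(h^2 + 5*h + 6) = (h - 5)*(h + 2)^2*(h + 3)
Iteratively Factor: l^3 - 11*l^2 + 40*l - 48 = (l - 4)*(l^2 - 7*l + 12) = (l - 4)^2*(l - 3)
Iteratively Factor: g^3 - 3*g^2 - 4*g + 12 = (g - 2)*(g^2 - g - 6) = (g - 2)*(g + 2)*(g - 3)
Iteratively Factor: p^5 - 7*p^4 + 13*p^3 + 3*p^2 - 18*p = (p - 3)*(p^4 - 4*p^3 + p^2 + 6*p) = p*(p - 3)*(p^3 - 4*p^2 + p + 6) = p*(p - 3)*(p + 1)*(p^2 - 5*p + 6) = p*(p - 3)^2*(p + 1)*(p - 2)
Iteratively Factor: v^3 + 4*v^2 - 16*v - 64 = (v - 4)*(v^2 + 8*v + 16) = (v - 4)*(v + 4)*(v + 4)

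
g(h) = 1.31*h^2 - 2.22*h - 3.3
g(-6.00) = 57.18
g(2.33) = -1.36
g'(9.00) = 21.36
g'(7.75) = 18.08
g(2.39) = -1.12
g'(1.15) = 0.79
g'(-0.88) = -4.53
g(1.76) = -3.15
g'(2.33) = 3.88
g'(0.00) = -2.22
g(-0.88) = -0.33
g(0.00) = -3.30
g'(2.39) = 4.04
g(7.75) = 58.18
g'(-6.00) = -17.94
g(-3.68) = 22.61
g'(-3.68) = -11.86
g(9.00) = 82.83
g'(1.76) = 2.39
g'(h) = 2.62*h - 2.22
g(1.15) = -4.12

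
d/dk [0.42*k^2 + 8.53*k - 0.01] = 0.84*k + 8.53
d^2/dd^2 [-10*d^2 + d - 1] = -20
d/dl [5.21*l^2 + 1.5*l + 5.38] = 10.42*l + 1.5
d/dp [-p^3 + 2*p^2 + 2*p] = -3*p^2 + 4*p + 2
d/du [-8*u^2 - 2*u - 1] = -16*u - 2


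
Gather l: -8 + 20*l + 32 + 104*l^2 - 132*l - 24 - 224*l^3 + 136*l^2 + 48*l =-224*l^3 + 240*l^2 - 64*l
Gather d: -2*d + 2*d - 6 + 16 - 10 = 0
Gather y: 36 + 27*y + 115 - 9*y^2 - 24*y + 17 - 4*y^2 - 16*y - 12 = -13*y^2 - 13*y + 156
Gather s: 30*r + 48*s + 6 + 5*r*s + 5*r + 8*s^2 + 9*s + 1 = 35*r + 8*s^2 + s*(5*r + 57) + 7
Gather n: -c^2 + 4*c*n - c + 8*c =-c^2 + 4*c*n + 7*c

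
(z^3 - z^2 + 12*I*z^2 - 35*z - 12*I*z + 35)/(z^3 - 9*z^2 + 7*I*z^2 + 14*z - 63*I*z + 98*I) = (z^2 + z*(-1 + 5*I) - 5*I)/(z^2 - 9*z + 14)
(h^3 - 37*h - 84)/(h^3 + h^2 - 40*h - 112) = (h + 3)/(h + 4)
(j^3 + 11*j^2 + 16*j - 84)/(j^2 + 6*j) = j + 5 - 14/j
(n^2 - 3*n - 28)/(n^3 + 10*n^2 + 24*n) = (n - 7)/(n*(n + 6))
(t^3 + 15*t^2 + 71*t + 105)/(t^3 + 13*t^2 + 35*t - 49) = (t^2 + 8*t + 15)/(t^2 + 6*t - 7)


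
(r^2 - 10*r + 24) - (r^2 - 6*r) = 24 - 4*r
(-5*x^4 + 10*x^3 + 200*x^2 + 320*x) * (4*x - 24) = -20*x^5 + 160*x^4 + 560*x^3 - 3520*x^2 - 7680*x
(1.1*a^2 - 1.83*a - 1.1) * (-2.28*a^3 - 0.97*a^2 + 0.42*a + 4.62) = -2.508*a^5 + 3.1054*a^4 + 4.7451*a^3 + 5.3804*a^2 - 8.9166*a - 5.082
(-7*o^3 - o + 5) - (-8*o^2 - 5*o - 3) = -7*o^3 + 8*o^2 + 4*o + 8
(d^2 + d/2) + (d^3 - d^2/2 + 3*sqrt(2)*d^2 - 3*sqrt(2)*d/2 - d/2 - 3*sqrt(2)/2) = d^3 + d^2/2 + 3*sqrt(2)*d^2 - 3*sqrt(2)*d/2 - 3*sqrt(2)/2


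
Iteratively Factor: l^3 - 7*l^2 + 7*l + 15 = (l + 1)*(l^2 - 8*l + 15) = (l - 5)*(l + 1)*(l - 3)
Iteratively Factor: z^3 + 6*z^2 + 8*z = (z)*(z^2 + 6*z + 8) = z*(z + 4)*(z + 2)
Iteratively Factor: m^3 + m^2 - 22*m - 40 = (m - 5)*(m^2 + 6*m + 8) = (m - 5)*(m + 2)*(m + 4)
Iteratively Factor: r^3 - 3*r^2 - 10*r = (r)*(r^2 - 3*r - 10) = r*(r + 2)*(r - 5)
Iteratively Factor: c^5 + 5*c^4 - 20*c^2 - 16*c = (c)*(c^4 + 5*c^3 - 20*c - 16) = c*(c + 2)*(c^3 + 3*c^2 - 6*c - 8) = c*(c + 2)*(c + 4)*(c^2 - c - 2) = c*(c + 1)*(c + 2)*(c + 4)*(c - 2)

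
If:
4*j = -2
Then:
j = -1/2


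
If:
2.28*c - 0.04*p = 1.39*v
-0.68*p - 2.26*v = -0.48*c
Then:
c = 0.558254963427377*v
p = -2.9294670846395*v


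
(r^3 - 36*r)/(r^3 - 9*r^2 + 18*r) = (r + 6)/(r - 3)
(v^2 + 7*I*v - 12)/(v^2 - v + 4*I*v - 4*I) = (v + 3*I)/(v - 1)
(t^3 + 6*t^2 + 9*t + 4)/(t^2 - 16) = (t^2 + 2*t + 1)/(t - 4)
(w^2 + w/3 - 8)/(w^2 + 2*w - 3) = (w - 8/3)/(w - 1)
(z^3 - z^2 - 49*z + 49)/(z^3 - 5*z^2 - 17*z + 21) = (z + 7)/(z + 3)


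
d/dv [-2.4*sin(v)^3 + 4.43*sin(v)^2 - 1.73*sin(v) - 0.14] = (-7.2*sin(v)^2 + 8.86*sin(v) - 1.73)*cos(v)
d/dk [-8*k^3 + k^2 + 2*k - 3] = -24*k^2 + 2*k + 2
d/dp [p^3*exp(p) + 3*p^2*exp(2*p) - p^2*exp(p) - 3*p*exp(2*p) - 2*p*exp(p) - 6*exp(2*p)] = (p^3 + 6*p^2*exp(p) + 2*p^2 - 4*p - 15*exp(p) - 2)*exp(p)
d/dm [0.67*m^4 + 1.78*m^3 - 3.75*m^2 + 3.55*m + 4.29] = 2.68*m^3 + 5.34*m^2 - 7.5*m + 3.55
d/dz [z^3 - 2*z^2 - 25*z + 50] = 3*z^2 - 4*z - 25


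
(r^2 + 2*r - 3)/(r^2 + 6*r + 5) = (r^2 + 2*r - 3)/(r^2 + 6*r + 5)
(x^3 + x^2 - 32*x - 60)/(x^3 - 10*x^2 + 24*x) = (x^2 + 7*x + 10)/(x*(x - 4))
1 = 1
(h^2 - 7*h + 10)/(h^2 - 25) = (h - 2)/(h + 5)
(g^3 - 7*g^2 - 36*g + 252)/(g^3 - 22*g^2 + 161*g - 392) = (g^2 - 36)/(g^2 - 15*g + 56)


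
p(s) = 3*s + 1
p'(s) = 3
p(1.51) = 5.53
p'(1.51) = 3.00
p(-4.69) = -13.07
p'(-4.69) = 3.00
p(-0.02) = 0.94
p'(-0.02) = 3.00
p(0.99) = 3.97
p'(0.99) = 3.00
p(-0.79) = -1.37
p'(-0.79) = 3.00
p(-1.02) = -2.06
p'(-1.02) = 3.00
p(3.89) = 12.67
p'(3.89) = 3.00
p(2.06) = 7.18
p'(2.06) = 3.00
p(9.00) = 28.00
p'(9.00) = 3.00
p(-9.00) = -26.00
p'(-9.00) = 3.00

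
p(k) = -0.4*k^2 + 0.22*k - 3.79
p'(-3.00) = 2.62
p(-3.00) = -8.05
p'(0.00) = 0.22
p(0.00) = -3.79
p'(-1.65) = 1.54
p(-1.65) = -5.24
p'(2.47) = -1.76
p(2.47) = -5.69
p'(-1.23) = 1.20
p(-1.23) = -4.67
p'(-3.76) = 3.23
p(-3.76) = -10.27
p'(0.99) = -0.57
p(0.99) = -3.96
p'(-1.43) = 1.36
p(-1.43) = -4.92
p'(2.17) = -1.52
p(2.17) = -5.20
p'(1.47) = -0.96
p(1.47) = -4.33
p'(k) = 0.22 - 0.8*k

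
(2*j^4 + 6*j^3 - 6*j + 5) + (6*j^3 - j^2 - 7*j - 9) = 2*j^4 + 12*j^3 - j^2 - 13*j - 4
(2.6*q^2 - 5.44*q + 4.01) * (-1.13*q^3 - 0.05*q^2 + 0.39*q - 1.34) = -2.938*q^5 + 6.0172*q^4 - 3.2453*q^3 - 5.8061*q^2 + 8.8535*q - 5.3734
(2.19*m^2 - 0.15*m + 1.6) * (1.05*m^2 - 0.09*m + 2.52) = 2.2995*m^4 - 0.3546*m^3 + 7.2123*m^2 - 0.522*m + 4.032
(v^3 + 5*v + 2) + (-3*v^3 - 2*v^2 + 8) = -2*v^3 - 2*v^2 + 5*v + 10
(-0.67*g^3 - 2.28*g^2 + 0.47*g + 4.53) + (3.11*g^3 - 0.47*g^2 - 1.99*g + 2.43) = 2.44*g^3 - 2.75*g^2 - 1.52*g + 6.96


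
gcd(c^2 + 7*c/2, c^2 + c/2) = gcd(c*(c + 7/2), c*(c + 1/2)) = c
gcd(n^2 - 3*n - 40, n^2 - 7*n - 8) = n - 8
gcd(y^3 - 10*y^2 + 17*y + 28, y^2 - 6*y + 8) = y - 4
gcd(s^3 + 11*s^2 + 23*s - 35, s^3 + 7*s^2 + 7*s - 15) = s^2 + 4*s - 5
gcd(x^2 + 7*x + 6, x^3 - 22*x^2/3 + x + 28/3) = x + 1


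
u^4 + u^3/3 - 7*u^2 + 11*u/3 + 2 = (u - 2)*(u - 1)*(u + 1/3)*(u + 3)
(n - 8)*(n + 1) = n^2 - 7*n - 8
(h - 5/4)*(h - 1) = h^2 - 9*h/4 + 5/4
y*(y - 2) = y^2 - 2*y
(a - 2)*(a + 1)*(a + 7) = a^3 + 6*a^2 - 9*a - 14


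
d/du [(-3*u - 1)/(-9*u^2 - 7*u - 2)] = (27*u^2 + 21*u - (3*u + 1)*(18*u + 7) + 6)/(9*u^2 + 7*u + 2)^2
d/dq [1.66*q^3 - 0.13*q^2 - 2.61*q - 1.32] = 4.98*q^2 - 0.26*q - 2.61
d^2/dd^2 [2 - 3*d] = 0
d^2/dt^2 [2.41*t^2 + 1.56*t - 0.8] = 4.82000000000000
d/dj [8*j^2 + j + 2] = 16*j + 1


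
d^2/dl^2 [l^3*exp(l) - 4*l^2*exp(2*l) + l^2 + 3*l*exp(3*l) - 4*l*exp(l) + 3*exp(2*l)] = l^3*exp(l) - 16*l^2*exp(2*l) + 6*l^2*exp(l) + 27*l*exp(3*l) - 32*l*exp(2*l) + 2*l*exp(l) + 18*exp(3*l) + 4*exp(2*l) - 8*exp(l) + 2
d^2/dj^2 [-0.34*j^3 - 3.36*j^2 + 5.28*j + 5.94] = -2.04*j - 6.72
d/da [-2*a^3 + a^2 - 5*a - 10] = -6*a^2 + 2*a - 5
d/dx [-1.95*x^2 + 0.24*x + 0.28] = 0.24 - 3.9*x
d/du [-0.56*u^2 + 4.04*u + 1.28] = 4.04 - 1.12*u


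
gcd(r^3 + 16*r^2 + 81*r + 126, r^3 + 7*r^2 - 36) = r^2 + 9*r + 18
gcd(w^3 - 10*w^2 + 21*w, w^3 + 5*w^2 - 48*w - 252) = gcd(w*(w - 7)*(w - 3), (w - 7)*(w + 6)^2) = w - 7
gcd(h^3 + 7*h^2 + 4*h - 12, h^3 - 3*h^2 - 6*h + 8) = h^2 + h - 2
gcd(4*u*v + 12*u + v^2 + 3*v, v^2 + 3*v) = v + 3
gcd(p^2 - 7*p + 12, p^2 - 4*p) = p - 4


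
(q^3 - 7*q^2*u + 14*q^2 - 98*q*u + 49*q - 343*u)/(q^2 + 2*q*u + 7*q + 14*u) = (q^2 - 7*q*u + 7*q - 49*u)/(q + 2*u)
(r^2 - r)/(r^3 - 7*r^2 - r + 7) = r/(r^2 - 6*r - 7)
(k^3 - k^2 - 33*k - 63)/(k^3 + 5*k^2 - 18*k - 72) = (k^2 - 4*k - 21)/(k^2 + 2*k - 24)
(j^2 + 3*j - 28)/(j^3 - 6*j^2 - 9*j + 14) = (j^2 + 3*j - 28)/(j^3 - 6*j^2 - 9*j + 14)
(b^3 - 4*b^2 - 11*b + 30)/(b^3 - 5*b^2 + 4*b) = (b^3 - 4*b^2 - 11*b + 30)/(b*(b^2 - 5*b + 4))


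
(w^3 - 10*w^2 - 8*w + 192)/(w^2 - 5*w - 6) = (w^2 - 4*w - 32)/(w + 1)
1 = 1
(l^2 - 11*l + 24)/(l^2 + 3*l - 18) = (l - 8)/(l + 6)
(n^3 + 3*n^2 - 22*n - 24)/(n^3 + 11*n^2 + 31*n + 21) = (n^2 + 2*n - 24)/(n^2 + 10*n + 21)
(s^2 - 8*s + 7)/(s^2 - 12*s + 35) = (s - 1)/(s - 5)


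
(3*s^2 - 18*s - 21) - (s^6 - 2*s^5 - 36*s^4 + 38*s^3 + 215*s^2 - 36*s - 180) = -s^6 + 2*s^5 + 36*s^4 - 38*s^3 - 212*s^2 + 18*s + 159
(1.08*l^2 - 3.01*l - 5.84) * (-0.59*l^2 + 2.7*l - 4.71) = -0.6372*l^4 + 4.6919*l^3 - 9.7682*l^2 - 1.5909*l + 27.5064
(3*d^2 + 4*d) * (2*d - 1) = 6*d^3 + 5*d^2 - 4*d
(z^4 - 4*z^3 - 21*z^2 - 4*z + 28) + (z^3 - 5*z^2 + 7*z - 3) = z^4 - 3*z^3 - 26*z^2 + 3*z + 25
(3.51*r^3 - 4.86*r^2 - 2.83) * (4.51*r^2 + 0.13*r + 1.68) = 15.8301*r^5 - 21.4623*r^4 + 5.265*r^3 - 20.9281*r^2 - 0.3679*r - 4.7544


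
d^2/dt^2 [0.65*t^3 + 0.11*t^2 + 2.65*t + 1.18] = 3.9*t + 0.22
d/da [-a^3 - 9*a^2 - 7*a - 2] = -3*a^2 - 18*a - 7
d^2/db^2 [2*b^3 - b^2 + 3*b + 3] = 12*b - 2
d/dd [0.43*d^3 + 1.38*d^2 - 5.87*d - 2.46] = 1.29*d^2 + 2.76*d - 5.87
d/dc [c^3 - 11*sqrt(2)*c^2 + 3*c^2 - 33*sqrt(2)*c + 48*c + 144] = 3*c^2 - 22*sqrt(2)*c + 6*c - 33*sqrt(2) + 48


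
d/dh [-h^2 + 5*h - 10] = 5 - 2*h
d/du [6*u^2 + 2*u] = 12*u + 2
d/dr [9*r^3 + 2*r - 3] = 27*r^2 + 2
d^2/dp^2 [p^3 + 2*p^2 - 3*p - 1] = 6*p + 4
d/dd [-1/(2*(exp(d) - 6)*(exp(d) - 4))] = (exp(d) - 5)*exp(d)/((exp(d) - 6)^2*(exp(d) - 4)^2)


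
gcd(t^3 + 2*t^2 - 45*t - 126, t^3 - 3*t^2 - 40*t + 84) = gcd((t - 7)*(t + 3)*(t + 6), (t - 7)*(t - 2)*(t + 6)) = t^2 - t - 42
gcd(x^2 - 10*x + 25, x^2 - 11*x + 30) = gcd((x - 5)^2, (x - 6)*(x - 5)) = x - 5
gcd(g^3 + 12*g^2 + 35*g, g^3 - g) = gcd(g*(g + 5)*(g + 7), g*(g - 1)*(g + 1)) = g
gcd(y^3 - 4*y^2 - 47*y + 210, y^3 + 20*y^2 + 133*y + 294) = y + 7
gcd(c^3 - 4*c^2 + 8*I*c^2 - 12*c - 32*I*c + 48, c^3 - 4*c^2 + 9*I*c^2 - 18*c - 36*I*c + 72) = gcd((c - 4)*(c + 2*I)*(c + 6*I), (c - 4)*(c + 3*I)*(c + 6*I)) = c^2 + c*(-4 + 6*I) - 24*I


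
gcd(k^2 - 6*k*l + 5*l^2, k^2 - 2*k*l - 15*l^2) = k - 5*l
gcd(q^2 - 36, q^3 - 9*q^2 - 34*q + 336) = q + 6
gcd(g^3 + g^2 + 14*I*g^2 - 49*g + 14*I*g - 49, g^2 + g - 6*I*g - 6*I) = g + 1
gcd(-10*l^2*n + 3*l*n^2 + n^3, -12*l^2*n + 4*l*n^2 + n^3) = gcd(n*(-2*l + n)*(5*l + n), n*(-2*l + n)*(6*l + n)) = 2*l*n - n^2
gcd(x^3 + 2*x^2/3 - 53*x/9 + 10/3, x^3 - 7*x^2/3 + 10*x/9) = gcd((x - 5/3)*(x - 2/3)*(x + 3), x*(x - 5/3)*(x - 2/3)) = x^2 - 7*x/3 + 10/9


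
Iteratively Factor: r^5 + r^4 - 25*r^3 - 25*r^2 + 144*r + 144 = (r + 1)*(r^4 - 25*r^2 + 144) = (r - 3)*(r + 1)*(r^3 + 3*r^2 - 16*r - 48) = (r - 3)*(r + 1)*(r + 4)*(r^2 - r - 12) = (r - 4)*(r - 3)*(r + 1)*(r + 4)*(r + 3)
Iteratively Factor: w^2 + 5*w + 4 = (w + 1)*(w + 4)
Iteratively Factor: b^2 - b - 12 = (b + 3)*(b - 4)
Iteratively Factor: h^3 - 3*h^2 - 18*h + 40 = (h - 2)*(h^2 - h - 20) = (h - 2)*(h + 4)*(h - 5)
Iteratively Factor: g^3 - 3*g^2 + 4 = (g - 2)*(g^2 - g - 2) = (g - 2)^2*(g + 1)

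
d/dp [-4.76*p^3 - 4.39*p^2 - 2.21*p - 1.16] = -14.28*p^2 - 8.78*p - 2.21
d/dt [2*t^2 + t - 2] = 4*t + 1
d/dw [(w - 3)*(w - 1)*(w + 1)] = 3*w^2 - 6*w - 1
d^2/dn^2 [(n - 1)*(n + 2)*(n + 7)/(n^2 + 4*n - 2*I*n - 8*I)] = (n^3*(-30 + 16*I) + n^2*(-180 + 192*I) + n*(-720 + 408*I) - 1200 + 544*I)/(n^6 + n^5*(12 - 6*I) + n^4*(36 - 72*I) + n^3*(-80 - 280*I) + n^2*(-576 - 288*I) + n*(-768 + 384*I) + 512*I)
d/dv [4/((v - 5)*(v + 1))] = 8*(2 - v)/(v^4 - 8*v^3 + 6*v^2 + 40*v + 25)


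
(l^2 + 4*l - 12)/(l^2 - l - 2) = (l + 6)/(l + 1)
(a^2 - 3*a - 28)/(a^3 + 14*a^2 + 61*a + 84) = (a - 7)/(a^2 + 10*a + 21)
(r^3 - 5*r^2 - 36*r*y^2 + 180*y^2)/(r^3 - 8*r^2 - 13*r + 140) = (r^2 - 36*y^2)/(r^2 - 3*r - 28)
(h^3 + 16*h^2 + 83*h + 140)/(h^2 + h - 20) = (h^2 + 11*h + 28)/(h - 4)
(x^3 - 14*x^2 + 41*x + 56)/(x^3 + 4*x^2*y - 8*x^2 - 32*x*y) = (x^2 - 6*x - 7)/(x*(x + 4*y))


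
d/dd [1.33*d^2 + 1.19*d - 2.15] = 2.66*d + 1.19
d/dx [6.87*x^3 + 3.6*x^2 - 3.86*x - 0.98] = 20.61*x^2 + 7.2*x - 3.86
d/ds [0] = 0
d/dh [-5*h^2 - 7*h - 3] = -10*h - 7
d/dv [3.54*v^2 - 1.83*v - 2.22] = 7.08*v - 1.83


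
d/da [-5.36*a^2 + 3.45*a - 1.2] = 3.45 - 10.72*a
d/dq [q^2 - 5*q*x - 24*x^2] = 2*q - 5*x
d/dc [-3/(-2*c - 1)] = -6/(2*c + 1)^2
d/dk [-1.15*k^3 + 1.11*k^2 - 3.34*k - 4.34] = -3.45*k^2 + 2.22*k - 3.34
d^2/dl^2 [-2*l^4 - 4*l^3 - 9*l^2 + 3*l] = -24*l^2 - 24*l - 18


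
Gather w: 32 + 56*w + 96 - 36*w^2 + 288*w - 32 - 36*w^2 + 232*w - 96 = -72*w^2 + 576*w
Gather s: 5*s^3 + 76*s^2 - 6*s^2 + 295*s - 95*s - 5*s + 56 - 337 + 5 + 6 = 5*s^3 + 70*s^2 + 195*s - 270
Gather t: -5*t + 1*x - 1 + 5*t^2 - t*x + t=5*t^2 + t*(-x - 4) + x - 1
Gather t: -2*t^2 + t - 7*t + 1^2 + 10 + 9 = -2*t^2 - 6*t + 20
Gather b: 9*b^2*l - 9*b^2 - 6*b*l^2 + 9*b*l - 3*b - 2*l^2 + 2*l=b^2*(9*l - 9) + b*(-6*l^2 + 9*l - 3) - 2*l^2 + 2*l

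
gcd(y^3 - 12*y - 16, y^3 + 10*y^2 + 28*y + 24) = y^2 + 4*y + 4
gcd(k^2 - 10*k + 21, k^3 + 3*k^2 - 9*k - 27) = k - 3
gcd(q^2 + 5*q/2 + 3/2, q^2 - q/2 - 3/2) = q + 1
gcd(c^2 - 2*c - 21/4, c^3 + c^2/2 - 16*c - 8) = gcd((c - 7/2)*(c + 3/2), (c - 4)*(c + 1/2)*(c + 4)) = 1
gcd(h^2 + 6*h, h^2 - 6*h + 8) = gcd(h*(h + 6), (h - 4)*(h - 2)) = 1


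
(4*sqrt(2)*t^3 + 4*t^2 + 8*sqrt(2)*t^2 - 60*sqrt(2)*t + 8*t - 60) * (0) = 0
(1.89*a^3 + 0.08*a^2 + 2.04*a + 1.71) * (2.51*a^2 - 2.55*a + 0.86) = 4.7439*a^5 - 4.6187*a^4 + 6.5418*a^3 - 0.8411*a^2 - 2.6061*a + 1.4706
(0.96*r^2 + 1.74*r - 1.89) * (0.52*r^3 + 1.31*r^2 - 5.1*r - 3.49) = 0.4992*r^5 + 2.1624*r^4 - 3.5994*r^3 - 14.7003*r^2 + 3.5664*r + 6.5961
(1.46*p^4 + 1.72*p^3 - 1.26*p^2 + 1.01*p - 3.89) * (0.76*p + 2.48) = 1.1096*p^5 + 4.928*p^4 + 3.308*p^3 - 2.3572*p^2 - 0.4516*p - 9.6472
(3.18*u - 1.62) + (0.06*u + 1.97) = 3.24*u + 0.35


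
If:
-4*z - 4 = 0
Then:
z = -1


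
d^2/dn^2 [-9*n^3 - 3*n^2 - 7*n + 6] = -54*n - 6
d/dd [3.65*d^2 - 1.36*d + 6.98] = 7.3*d - 1.36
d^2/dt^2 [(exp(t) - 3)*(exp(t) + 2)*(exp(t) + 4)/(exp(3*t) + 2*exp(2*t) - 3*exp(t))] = (exp(6*t) - 30*exp(5*t) - 240*exp(4*t) - 634*exp(3*t) - 273*exp(2*t) + 432*exp(t) - 216)*exp(-t)/(exp(6*t) + 6*exp(5*t) + 3*exp(4*t) - 28*exp(3*t) - 9*exp(2*t) + 54*exp(t) - 27)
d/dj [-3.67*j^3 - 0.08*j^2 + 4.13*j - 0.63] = -11.01*j^2 - 0.16*j + 4.13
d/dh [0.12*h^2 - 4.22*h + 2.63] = 0.24*h - 4.22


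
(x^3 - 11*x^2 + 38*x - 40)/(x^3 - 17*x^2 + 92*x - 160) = (x - 2)/(x - 8)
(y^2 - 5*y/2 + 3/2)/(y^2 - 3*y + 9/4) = 2*(y - 1)/(2*y - 3)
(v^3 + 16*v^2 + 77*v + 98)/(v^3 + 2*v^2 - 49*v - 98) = (v + 7)/(v - 7)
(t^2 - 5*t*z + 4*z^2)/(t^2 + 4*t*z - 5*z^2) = (t - 4*z)/(t + 5*z)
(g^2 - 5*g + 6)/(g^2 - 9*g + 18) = (g - 2)/(g - 6)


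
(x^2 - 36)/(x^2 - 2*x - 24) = (x + 6)/(x + 4)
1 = 1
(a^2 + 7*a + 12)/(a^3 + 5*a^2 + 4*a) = (a + 3)/(a*(a + 1))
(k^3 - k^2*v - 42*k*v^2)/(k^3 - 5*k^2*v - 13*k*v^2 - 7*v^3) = k*(k + 6*v)/(k^2 + 2*k*v + v^2)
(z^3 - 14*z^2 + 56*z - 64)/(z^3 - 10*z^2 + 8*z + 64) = (z - 2)/(z + 2)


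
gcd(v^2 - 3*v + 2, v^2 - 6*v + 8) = v - 2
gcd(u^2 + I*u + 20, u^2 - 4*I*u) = u - 4*I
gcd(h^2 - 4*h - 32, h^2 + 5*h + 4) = h + 4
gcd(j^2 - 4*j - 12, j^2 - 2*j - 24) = j - 6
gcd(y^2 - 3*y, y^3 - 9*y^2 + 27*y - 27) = y - 3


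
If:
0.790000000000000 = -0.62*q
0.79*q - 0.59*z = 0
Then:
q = -1.27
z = -1.71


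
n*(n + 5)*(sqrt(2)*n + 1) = sqrt(2)*n^3 + n^2 + 5*sqrt(2)*n^2 + 5*n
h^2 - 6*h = h*(h - 6)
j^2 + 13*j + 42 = (j + 6)*(j + 7)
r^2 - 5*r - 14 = (r - 7)*(r + 2)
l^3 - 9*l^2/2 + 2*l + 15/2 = (l - 3)*(l - 5/2)*(l + 1)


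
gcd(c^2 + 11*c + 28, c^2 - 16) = c + 4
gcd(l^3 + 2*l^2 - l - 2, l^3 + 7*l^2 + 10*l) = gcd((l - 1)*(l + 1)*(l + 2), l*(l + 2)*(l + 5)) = l + 2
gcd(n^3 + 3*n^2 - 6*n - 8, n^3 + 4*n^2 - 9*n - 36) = n + 4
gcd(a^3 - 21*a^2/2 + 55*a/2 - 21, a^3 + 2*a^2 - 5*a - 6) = a - 2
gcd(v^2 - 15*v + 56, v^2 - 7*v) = v - 7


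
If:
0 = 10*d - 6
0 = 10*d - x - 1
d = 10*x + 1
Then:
No Solution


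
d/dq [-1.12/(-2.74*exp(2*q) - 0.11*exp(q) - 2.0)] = (-6.1376*exp(q) - 0.1232)*exp(q)/(2.74*exp(2*q) + 0.11*exp(q) + 2.0)^2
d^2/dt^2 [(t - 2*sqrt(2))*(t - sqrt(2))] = 2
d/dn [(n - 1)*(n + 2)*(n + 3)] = 3*n^2 + 8*n + 1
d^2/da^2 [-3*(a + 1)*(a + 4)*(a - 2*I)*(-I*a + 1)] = 36*I*a^2 + a*(18 + 90*I) + 30 + 36*I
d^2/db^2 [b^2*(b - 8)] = 6*b - 16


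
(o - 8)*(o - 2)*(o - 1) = o^3 - 11*o^2 + 26*o - 16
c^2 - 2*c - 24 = (c - 6)*(c + 4)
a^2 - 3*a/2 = a*(a - 3/2)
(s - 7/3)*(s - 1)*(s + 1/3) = s^3 - 3*s^2 + 11*s/9 + 7/9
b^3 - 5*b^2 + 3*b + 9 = (b - 3)^2*(b + 1)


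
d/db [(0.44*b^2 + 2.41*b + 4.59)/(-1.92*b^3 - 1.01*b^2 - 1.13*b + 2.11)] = (0.8448*b^4 + 9.2544*b^3 + 28.3753*b^2 + 11.1286*b + 10.2718)/(3.6864*b^6 + 3.8784*b^5 + 5.3593*b^4 - 5.8198*b^3 - 2.9853*b^2 - 4.7686*b + 4.4521)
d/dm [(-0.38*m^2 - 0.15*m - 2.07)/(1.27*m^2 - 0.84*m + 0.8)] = (0.5097*m^2 + 4.6498*m - 1.8588)/(1.6129*m^4 - 2.1336*m^3 + 2.7376*m^2 - 1.344*m + 0.64)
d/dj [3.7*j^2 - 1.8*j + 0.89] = 7.4*j - 1.8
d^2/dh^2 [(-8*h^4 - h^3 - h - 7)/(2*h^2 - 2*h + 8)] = (-8*h^6 + 24*h^5 - 120*h^4 + 258*h^3 - 777*h^2 - 15*h + 17)/(h^6 - 3*h^5 + 15*h^4 - 25*h^3 + 60*h^2 - 48*h + 64)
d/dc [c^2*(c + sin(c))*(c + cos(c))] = c*(sqrt(2)*c^2*cos(c + pi/4) + 4*c^2 + 3*sqrt(2)*c*sin(c + pi/4) + c*cos(2*c) + sin(2*c))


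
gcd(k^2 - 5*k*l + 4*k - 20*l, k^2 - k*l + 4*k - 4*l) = k + 4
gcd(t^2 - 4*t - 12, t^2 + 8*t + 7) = 1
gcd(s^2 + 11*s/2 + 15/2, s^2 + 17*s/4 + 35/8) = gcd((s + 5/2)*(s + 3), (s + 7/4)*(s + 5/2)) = s + 5/2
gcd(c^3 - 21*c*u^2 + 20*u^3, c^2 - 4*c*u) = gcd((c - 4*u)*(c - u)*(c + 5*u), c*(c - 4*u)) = -c + 4*u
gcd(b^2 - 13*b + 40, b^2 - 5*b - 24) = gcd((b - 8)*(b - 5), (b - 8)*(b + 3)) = b - 8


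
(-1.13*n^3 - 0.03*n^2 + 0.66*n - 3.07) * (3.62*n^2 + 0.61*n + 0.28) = -4.0906*n^5 - 0.7979*n^4 + 2.0545*n^3 - 10.7192*n^2 - 1.6879*n - 0.8596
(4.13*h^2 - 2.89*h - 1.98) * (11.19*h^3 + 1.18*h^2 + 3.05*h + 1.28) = 46.2147*h^5 - 27.4657*h^4 - 12.9699*h^3 - 5.8645*h^2 - 9.7382*h - 2.5344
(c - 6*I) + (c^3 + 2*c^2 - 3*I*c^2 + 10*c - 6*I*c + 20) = c^3 + 2*c^2 - 3*I*c^2 + 11*c - 6*I*c + 20 - 6*I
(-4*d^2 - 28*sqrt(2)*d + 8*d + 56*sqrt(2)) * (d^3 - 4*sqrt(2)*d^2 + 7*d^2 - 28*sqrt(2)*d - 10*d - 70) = -4*d^5 - 20*d^4 - 12*sqrt(2)*d^4 - 60*sqrt(2)*d^3 + 320*d^3 + 448*sqrt(2)*d^2 + 1320*d^2 - 3696*d + 1400*sqrt(2)*d - 3920*sqrt(2)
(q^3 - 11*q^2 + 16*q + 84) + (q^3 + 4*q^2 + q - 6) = 2*q^3 - 7*q^2 + 17*q + 78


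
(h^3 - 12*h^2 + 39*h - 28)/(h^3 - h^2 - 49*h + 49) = (h - 4)/(h + 7)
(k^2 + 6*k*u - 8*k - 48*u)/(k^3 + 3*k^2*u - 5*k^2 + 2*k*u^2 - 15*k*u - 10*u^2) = (k^2 + 6*k*u - 8*k - 48*u)/(k^3 + 3*k^2*u - 5*k^2 + 2*k*u^2 - 15*k*u - 10*u^2)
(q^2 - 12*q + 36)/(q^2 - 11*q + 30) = (q - 6)/(q - 5)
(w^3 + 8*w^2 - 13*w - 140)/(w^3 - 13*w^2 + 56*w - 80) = (w^2 + 12*w + 35)/(w^2 - 9*w + 20)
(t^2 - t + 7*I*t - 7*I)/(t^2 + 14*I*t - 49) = (t - 1)/(t + 7*I)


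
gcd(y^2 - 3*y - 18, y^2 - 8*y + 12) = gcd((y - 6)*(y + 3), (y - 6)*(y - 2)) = y - 6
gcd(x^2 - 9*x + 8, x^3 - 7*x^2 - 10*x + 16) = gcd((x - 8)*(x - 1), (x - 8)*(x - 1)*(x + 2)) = x^2 - 9*x + 8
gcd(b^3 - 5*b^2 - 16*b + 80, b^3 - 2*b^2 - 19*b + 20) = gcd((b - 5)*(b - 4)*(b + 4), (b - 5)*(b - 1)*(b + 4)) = b^2 - b - 20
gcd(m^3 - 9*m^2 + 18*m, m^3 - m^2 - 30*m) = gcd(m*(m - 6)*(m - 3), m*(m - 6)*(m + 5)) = m^2 - 6*m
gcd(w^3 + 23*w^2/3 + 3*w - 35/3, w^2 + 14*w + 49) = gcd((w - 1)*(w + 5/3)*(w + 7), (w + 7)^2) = w + 7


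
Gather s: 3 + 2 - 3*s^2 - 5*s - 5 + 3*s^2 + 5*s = 0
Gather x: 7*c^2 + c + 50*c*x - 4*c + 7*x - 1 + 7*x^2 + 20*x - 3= 7*c^2 - 3*c + 7*x^2 + x*(50*c + 27) - 4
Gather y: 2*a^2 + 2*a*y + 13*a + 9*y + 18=2*a^2 + 13*a + y*(2*a + 9) + 18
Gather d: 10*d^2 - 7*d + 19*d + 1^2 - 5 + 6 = 10*d^2 + 12*d + 2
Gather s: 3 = 3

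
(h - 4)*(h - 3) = h^2 - 7*h + 12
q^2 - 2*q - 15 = (q - 5)*(q + 3)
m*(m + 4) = m^2 + 4*m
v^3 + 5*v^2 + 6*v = v*(v + 2)*(v + 3)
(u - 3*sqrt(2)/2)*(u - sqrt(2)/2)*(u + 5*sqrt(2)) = u^3 + 3*sqrt(2)*u^2 - 37*u/2 + 15*sqrt(2)/2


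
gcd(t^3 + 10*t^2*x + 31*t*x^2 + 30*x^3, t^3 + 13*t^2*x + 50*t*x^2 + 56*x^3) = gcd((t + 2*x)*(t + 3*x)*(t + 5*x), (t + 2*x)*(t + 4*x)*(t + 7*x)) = t + 2*x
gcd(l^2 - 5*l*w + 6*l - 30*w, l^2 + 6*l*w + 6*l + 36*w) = l + 6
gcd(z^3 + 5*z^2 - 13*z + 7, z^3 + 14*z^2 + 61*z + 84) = z + 7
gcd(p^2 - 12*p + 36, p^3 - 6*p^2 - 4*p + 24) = p - 6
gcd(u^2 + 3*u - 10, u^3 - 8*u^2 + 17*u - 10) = u - 2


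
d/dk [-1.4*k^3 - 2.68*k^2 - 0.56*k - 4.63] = -4.2*k^2 - 5.36*k - 0.56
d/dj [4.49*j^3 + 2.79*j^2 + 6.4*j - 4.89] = 13.47*j^2 + 5.58*j + 6.4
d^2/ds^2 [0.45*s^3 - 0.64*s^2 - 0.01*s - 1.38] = 2.7*s - 1.28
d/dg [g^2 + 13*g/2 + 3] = 2*g + 13/2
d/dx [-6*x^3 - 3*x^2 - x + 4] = -18*x^2 - 6*x - 1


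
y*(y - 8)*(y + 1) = y^3 - 7*y^2 - 8*y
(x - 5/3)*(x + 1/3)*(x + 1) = x^3 - x^2/3 - 17*x/9 - 5/9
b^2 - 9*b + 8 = (b - 8)*(b - 1)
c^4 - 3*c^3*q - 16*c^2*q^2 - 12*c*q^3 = c*(c - 6*q)*(c + q)*(c + 2*q)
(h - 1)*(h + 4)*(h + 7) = h^3 + 10*h^2 + 17*h - 28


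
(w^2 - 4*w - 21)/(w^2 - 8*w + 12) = (w^2 - 4*w - 21)/(w^2 - 8*w + 12)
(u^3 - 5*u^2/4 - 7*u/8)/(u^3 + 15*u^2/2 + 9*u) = (8*u^2 - 10*u - 7)/(4*(2*u^2 + 15*u + 18))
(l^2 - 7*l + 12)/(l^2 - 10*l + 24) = (l - 3)/(l - 6)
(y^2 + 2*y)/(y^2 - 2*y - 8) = y/(y - 4)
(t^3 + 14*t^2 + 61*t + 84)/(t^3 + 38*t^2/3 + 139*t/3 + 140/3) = 3*(t + 3)/(3*t + 5)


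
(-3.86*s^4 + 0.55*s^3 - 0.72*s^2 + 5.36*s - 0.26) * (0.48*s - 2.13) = -1.8528*s^5 + 8.4858*s^4 - 1.5171*s^3 + 4.1064*s^2 - 11.5416*s + 0.5538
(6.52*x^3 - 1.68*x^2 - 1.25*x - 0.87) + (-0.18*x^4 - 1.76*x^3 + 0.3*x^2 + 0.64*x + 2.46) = -0.18*x^4 + 4.76*x^3 - 1.38*x^2 - 0.61*x + 1.59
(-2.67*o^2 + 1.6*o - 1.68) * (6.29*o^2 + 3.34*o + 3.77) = -16.7943*o^4 + 1.1462*o^3 - 15.2891*o^2 + 0.420800000000001*o - 6.3336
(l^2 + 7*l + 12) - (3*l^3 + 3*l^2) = -3*l^3 - 2*l^2 + 7*l + 12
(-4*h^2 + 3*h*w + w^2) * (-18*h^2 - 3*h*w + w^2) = 72*h^4 - 42*h^3*w - 31*h^2*w^2 + w^4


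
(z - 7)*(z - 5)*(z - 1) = z^3 - 13*z^2 + 47*z - 35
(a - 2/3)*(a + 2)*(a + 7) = a^3 + 25*a^2/3 + 8*a - 28/3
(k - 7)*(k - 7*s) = k^2 - 7*k*s - 7*k + 49*s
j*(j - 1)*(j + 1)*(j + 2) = j^4 + 2*j^3 - j^2 - 2*j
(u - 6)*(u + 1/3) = u^2 - 17*u/3 - 2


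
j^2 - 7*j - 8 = (j - 8)*(j + 1)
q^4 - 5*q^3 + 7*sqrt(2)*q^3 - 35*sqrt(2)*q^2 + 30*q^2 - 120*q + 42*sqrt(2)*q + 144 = (q - 3)*(q - 2)*(q + 3*sqrt(2))*(q + 4*sqrt(2))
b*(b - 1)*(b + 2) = b^3 + b^2 - 2*b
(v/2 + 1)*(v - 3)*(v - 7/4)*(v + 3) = v^4/2 + v^3/8 - 25*v^2/4 - 9*v/8 + 63/4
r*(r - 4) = r^2 - 4*r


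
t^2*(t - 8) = t^3 - 8*t^2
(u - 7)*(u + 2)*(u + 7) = u^3 + 2*u^2 - 49*u - 98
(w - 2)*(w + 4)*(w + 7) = w^3 + 9*w^2 + 6*w - 56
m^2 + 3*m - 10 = (m - 2)*(m + 5)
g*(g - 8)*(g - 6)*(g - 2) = g^4 - 16*g^3 + 76*g^2 - 96*g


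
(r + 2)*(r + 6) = r^2 + 8*r + 12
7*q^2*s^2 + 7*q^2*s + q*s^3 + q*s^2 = s*(7*q + s)*(q*s + q)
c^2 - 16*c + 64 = (c - 8)^2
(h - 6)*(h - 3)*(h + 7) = h^3 - 2*h^2 - 45*h + 126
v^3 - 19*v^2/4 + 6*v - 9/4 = (v - 3)*(v - 1)*(v - 3/4)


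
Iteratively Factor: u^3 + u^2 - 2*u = (u)*(u^2 + u - 2) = u*(u - 1)*(u + 2)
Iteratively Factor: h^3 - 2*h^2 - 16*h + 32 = (h - 4)*(h^2 + 2*h - 8) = (h - 4)*(h - 2)*(h + 4)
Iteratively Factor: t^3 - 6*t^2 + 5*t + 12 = (t - 4)*(t^2 - 2*t - 3) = (t - 4)*(t + 1)*(t - 3)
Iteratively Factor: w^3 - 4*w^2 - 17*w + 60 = (w + 4)*(w^2 - 8*w + 15) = (w - 5)*(w + 4)*(w - 3)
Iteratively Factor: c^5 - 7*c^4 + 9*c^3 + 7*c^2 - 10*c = (c + 1)*(c^4 - 8*c^3 + 17*c^2 - 10*c) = (c - 2)*(c + 1)*(c^3 - 6*c^2 + 5*c) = (c - 2)*(c - 1)*(c + 1)*(c^2 - 5*c) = c*(c - 2)*(c - 1)*(c + 1)*(c - 5)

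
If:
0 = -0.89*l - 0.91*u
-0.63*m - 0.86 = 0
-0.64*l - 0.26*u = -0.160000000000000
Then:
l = 0.41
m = -1.37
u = -0.41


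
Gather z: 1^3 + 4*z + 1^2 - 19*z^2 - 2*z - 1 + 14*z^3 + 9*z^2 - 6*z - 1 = 14*z^3 - 10*z^2 - 4*z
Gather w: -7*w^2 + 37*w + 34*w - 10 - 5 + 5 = -7*w^2 + 71*w - 10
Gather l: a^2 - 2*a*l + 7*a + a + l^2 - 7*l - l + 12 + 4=a^2 + 8*a + l^2 + l*(-2*a - 8) + 16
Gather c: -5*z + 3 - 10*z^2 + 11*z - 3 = -10*z^2 + 6*z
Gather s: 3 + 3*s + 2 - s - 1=2*s + 4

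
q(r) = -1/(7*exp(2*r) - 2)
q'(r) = 14*exp(2*r)/(7*exp(2*r) - 2)^2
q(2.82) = -0.00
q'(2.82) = 0.00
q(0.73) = -0.04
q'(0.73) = 0.08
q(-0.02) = -0.21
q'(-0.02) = 0.60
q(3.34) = -0.00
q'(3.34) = 0.00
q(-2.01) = 0.53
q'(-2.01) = 0.07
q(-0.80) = 1.70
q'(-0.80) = 8.21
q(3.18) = -0.00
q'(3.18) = 0.00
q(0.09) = -0.16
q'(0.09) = 0.41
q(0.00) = -0.20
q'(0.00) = 0.56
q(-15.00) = 0.50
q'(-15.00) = 0.00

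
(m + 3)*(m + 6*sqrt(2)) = m^2 + 3*m + 6*sqrt(2)*m + 18*sqrt(2)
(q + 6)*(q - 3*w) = q^2 - 3*q*w + 6*q - 18*w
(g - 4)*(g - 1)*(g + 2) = g^3 - 3*g^2 - 6*g + 8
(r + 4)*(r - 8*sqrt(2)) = r^2 - 8*sqrt(2)*r + 4*r - 32*sqrt(2)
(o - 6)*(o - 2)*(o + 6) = o^3 - 2*o^2 - 36*o + 72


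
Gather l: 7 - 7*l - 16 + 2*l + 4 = -5*l - 5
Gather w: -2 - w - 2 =-w - 4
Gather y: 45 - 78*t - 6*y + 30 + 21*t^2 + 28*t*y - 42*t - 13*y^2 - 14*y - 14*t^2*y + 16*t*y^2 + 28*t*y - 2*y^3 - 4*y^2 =21*t^2 - 120*t - 2*y^3 + y^2*(16*t - 17) + y*(-14*t^2 + 56*t - 20) + 75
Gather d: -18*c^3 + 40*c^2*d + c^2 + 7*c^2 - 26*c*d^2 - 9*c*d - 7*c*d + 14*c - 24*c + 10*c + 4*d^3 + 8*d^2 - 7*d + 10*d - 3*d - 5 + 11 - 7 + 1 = -18*c^3 + 8*c^2 + 4*d^3 + d^2*(8 - 26*c) + d*(40*c^2 - 16*c)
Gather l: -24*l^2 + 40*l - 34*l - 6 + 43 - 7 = -24*l^2 + 6*l + 30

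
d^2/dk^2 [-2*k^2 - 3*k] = -4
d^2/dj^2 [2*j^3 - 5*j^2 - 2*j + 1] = 12*j - 10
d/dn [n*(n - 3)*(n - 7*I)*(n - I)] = 4*n^3 + n^2*(-9 - 24*I) + n*(-14 + 48*I) + 21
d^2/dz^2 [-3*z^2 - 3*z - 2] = -6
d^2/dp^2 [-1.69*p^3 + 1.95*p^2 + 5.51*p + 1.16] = 3.9 - 10.14*p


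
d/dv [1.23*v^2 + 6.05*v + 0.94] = 2.46*v + 6.05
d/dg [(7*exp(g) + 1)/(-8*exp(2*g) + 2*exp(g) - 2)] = ((7*exp(g) + 1)*(8*exp(g) - 1) - 28*exp(2*g) + 7*exp(g) - 7)*exp(g)/(2*(4*exp(2*g) - exp(g) + 1)^2)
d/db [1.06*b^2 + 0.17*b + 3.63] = 2.12*b + 0.17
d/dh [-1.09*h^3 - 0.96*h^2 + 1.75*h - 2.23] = -3.27*h^2 - 1.92*h + 1.75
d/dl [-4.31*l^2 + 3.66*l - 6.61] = 3.66 - 8.62*l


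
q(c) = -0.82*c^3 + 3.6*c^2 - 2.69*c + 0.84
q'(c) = -2.46*c^2 + 7.2*c - 2.69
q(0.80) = 0.57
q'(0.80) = 1.50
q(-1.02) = 8.20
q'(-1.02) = -12.59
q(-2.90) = 58.92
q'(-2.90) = -44.26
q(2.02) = 3.34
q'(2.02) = 1.82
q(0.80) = 0.57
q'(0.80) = 1.50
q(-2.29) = 35.73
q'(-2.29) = -32.08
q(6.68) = -100.91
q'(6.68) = -64.37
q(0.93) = 0.79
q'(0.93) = 1.88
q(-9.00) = 914.43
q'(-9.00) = -266.75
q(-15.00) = 3618.69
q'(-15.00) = -664.19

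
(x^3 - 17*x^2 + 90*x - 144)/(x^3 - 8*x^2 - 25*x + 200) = (x^2 - 9*x + 18)/(x^2 - 25)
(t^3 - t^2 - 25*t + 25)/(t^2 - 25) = t - 1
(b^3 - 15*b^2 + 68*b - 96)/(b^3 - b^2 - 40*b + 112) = (b^2 - 11*b + 24)/(b^2 + 3*b - 28)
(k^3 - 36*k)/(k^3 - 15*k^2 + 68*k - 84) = k*(k + 6)/(k^2 - 9*k + 14)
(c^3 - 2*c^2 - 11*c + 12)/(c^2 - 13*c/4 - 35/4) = 4*(-c^3 + 2*c^2 + 11*c - 12)/(-4*c^2 + 13*c + 35)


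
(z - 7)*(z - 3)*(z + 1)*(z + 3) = z^4 - 6*z^3 - 16*z^2 + 54*z + 63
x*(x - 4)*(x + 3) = x^3 - x^2 - 12*x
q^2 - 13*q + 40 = (q - 8)*(q - 5)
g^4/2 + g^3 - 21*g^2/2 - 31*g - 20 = (g/2 + 1)*(g - 5)*(g + 1)*(g + 4)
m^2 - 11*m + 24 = (m - 8)*(m - 3)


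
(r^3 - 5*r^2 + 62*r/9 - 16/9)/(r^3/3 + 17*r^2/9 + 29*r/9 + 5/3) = (9*r^3 - 45*r^2 + 62*r - 16)/(3*r^3 + 17*r^2 + 29*r + 15)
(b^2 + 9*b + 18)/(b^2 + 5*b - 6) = (b + 3)/(b - 1)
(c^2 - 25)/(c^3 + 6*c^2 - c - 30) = (c - 5)/(c^2 + c - 6)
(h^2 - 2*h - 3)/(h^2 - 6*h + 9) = (h + 1)/(h - 3)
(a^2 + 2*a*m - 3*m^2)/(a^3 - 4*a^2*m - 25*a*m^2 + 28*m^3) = (a + 3*m)/(a^2 - 3*a*m - 28*m^2)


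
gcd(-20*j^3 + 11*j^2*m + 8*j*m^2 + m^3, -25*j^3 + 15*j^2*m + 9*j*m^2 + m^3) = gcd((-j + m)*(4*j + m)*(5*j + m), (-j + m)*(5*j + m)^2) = 5*j^2 - 4*j*m - m^2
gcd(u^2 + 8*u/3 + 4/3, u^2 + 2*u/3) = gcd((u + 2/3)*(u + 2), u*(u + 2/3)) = u + 2/3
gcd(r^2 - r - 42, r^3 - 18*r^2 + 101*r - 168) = r - 7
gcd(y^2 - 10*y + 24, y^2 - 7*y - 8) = 1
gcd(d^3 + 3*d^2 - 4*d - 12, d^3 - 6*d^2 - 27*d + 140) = 1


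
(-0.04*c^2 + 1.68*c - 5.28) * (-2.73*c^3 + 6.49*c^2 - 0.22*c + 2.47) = 0.1092*c^5 - 4.846*c^4 + 25.3264*c^3 - 34.7356*c^2 + 5.3112*c - 13.0416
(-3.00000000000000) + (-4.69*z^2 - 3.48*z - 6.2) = -4.69*z^2 - 3.48*z - 9.2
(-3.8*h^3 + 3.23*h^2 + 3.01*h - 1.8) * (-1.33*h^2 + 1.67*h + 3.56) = 5.054*h^5 - 10.6419*h^4 - 12.1372*h^3 + 18.9195*h^2 + 7.7096*h - 6.408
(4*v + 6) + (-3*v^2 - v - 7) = -3*v^2 + 3*v - 1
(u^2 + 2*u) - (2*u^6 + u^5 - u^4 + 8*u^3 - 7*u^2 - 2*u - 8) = -2*u^6 - u^5 + u^4 - 8*u^3 + 8*u^2 + 4*u + 8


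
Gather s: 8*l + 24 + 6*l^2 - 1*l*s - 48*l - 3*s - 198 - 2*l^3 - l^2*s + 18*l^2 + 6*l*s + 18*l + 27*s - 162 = -2*l^3 + 24*l^2 - 22*l + s*(-l^2 + 5*l + 24) - 336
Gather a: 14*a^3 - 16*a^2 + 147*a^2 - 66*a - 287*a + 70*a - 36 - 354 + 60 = 14*a^3 + 131*a^2 - 283*a - 330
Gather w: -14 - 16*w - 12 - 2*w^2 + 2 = -2*w^2 - 16*w - 24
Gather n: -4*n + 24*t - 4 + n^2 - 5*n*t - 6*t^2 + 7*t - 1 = n^2 + n*(-5*t - 4) - 6*t^2 + 31*t - 5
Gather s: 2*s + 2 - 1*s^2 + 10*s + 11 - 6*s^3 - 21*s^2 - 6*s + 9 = -6*s^3 - 22*s^2 + 6*s + 22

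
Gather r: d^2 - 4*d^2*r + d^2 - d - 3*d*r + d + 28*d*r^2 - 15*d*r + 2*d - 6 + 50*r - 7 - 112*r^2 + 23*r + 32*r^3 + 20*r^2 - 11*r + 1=2*d^2 + 2*d + 32*r^3 + r^2*(28*d - 92) + r*(-4*d^2 - 18*d + 62) - 12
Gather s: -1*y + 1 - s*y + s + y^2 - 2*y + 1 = s*(1 - y) + y^2 - 3*y + 2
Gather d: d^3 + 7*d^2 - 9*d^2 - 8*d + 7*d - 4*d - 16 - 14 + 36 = d^3 - 2*d^2 - 5*d + 6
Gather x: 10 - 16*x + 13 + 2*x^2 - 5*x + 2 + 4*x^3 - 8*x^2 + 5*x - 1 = 4*x^3 - 6*x^2 - 16*x + 24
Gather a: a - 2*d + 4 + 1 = a - 2*d + 5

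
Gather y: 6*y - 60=6*y - 60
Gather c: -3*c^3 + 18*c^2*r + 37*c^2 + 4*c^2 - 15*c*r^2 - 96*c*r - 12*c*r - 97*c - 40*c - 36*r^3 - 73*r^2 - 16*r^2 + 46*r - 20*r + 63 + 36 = -3*c^3 + c^2*(18*r + 41) + c*(-15*r^2 - 108*r - 137) - 36*r^3 - 89*r^2 + 26*r + 99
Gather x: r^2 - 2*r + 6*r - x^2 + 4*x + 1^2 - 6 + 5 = r^2 + 4*r - x^2 + 4*x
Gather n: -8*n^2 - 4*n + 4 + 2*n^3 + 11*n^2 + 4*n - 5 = 2*n^3 + 3*n^2 - 1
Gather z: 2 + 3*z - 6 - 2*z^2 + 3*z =-2*z^2 + 6*z - 4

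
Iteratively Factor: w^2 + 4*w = (w)*(w + 4)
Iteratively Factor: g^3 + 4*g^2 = (g)*(g^2 + 4*g) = g^2*(g + 4)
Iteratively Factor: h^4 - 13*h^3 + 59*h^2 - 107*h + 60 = (h - 3)*(h^3 - 10*h^2 + 29*h - 20) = (h - 3)*(h - 1)*(h^2 - 9*h + 20) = (h - 4)*(h - 3)*(h - 1)*(h - 5)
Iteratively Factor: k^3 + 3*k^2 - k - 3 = (k + 1)*(k^2 + 2*k - 3) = (k - 1)*(k + 1)*(k + 3)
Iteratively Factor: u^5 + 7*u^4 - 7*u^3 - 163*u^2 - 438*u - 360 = (u + 4)*(u^4 + 3*u^3 - 19*u^2 - 87*u - 90) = (u + 2)*(u + 4)*(u^3 + u^2 - 21*u - 45) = (u - 5)*(u + 2)*(u + 4)*(u^2 + 6*u + 9) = (u - 5)*(u + 2)*(u + 3)*(u + 4)*(u + 3)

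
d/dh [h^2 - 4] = 2*h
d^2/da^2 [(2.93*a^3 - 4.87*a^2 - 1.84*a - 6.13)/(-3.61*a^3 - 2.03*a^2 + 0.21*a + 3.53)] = (-1.13686837721616e-13*a^7 + 169.876492*a^6 + 130.546986*a^5 + 613.642962*a^4 + 1567.45414*a^3 + 601.411392*a^2 + 313.068174*a + 207.035782)/(47.045881*a^9 + 79.365489*a^8 + 36.419124*a^7 - 138.87817*a^6 - 157.331958*a^5 - 27.315204*a^4 + 143.97132*a^3 + 75.419862*a^2 - 7.850367*a - 43.986977)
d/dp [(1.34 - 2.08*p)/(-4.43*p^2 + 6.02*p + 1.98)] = (-9.2144*p^2 + 11.8724*p - 12.1852)/(19.6249*p^4 - 53.3372*p^3 + 18.6976*p^2 + 23.8392*p + 3.9204)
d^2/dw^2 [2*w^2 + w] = 4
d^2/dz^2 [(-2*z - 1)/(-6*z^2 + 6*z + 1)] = 12*(12*z^3 + 18*z^2 - 12*z + 5)/(216*z^6 - 648*z^5 + 540*z^4 - 90*z^2 - 18*z - 1)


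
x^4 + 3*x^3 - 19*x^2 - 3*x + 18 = (x - 3)*(x - 1)*(x + 1)*(x + 6)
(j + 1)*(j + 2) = j^2 + 3*j + 2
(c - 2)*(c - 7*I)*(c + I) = c^3 - 2*c^2 - 6*I*c^2 + 7*c + 12*I*c - 14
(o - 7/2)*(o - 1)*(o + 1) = o^3 - 7*o^2/2 - o + 7/2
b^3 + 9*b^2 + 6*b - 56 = (b - 2)*(b + 4)*(b + 7)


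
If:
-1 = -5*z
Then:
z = 1/5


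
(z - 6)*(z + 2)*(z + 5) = z^3 + z^2 - 32*z - 60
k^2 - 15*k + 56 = (k - 8)*(k - 7)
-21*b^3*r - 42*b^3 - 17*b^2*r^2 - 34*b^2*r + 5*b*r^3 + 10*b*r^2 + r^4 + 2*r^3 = (-3*b + r)*(b + r)*(7*b + r)*(r + 2)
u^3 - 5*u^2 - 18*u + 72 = (u - 6)*(u - 3)*(u + 4)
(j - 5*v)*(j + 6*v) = j^2 + j*v - 30*v^2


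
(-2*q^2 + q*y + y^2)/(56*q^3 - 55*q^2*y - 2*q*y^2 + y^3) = (2*q + y)/(-56*q^2 - q*y + y^2)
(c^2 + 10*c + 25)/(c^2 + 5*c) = (c + 5)/c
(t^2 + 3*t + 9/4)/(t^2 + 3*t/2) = (t + 3/2)/t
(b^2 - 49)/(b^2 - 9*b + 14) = (b + 7)/(b - 2)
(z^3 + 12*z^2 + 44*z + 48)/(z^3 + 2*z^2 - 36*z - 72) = (z + 4)/(z - 6)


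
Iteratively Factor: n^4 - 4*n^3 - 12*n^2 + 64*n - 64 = (n + 4)*(n^3 - 8*n^2 + 20*n - 16) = (n - 2)*(n + 4)*(n^2 - 6*n + 8) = (n - 4)*(n - 2)*(n + 4)*(n - 2)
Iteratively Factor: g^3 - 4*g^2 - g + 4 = (g - 1)*(g^2 - 3*g - 4) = (g - 4)*(g - 1)*(g + 1)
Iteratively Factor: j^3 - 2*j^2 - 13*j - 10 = (j - 5)*(j^2 + 3*j + 2) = (j - 5)*(j + 1)*(j + 2)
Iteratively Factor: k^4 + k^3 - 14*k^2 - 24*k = (k + 3)*(k^3 - 2*k^2 - 8*k) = (k - 4)*(k + 3)*(k^2 + 2*k) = (k - 4)*(k + 2)*(k + 3)*(k)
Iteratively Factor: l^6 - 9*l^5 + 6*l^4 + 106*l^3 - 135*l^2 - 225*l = (l + 3)*(l^5 - 12*l^4 + 42*l^3 - 20*l^2 - 75*l) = (l + 1)*(l + 3)*(l^4 - 13*l^3 + 55*l^2 - 75*l) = (l - 5)*(l + 1)*(l + 3)*(l^3 - 8*l^2 + 15*l) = (l - 5)^2*(l + 1)*(l + 3)*(l^2 - 3*l) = l*(l - 5)^2*(l + 1)*(l + 3)*(l - 3)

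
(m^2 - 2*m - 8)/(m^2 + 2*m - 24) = (m + 2)/(m + 6)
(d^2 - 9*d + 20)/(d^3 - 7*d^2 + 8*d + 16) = (d - 5)/(d^2 - 3*d - 4)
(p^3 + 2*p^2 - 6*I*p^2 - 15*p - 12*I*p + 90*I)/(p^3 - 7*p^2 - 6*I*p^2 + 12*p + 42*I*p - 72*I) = (p + 5)/(p - 4)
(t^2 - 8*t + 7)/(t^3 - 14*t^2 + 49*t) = (t - 1)/(t*(t - 7))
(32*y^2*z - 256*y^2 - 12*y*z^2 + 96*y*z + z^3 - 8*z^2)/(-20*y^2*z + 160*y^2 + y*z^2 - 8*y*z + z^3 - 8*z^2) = (-8*y + z)/(5*y + z)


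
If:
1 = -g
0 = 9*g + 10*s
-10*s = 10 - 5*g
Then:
No Solution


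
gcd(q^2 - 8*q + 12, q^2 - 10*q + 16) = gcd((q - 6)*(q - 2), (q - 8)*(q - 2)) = q - 2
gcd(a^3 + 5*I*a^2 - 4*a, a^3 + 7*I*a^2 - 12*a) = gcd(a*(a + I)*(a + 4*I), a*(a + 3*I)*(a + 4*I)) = a^2 + 4*I*a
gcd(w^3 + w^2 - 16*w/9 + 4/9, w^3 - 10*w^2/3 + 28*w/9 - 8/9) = w - 2/3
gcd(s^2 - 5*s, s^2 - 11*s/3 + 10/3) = 1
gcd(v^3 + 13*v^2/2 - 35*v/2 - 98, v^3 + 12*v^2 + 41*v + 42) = v + 7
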